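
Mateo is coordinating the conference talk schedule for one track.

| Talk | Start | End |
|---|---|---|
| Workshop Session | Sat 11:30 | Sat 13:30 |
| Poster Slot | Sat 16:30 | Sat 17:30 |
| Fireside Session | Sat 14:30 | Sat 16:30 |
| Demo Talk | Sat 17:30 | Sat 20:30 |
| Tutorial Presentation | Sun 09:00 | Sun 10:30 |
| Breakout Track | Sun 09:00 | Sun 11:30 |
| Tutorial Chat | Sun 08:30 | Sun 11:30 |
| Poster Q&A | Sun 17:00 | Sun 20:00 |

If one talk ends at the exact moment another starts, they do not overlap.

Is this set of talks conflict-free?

No

Sorted by start: Workshop Session, Fireside Session, Poster Slot, Demo Talk, Tutorial Chat, Tutorial Presentation, Breakout Track, Poster Q&A.
Fireside Session starts after Workshop Session ends, so Workshop Session has no further overlaps.
Poster Slot starts exactly when Fireside Session ends (back-to-back, no overlap), so Fireside Session has no further overlaps.
Demo Talk starts exactly when Poster Slot ends (back-to-back, no overlap), so Poster Slot has no further overlaps.
Tutorial Chat starts after Demo Talk ends, so Demo Talk has no further overlaps.
Tutorial Presentation starts before Tutorial Chat ends → Tutorial Chat and Tutorial Presentation overlap.
That's a conflict, so the schedule is not conflict-free.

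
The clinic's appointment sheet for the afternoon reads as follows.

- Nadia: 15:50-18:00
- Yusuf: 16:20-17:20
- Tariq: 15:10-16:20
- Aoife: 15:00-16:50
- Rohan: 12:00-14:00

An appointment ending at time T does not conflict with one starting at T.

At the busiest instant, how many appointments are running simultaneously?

Walk through starts and ends in time order (an end at T is processed before a start at T):
12:00 start Rohan → 1
14:00 end Rohan → 0
15:00 start Aoife → 1
15:10 start Tariq → 2
15:50 start Nadia → 3
16:20 end Tariq → 2
16:20 start Yusuf → 3
16:50 end Aoife → 2
17:20 end Yusuf → 1
18:00 end Nadia → 0
Peak is 3, at 15:50 (Aoife, Nadia, Tariq).

3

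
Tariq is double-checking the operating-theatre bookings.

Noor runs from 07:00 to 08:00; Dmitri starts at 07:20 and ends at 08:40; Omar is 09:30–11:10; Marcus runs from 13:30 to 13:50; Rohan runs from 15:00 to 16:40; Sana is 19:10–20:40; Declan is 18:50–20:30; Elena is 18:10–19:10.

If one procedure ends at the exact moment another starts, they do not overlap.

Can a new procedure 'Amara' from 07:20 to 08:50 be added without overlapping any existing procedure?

Noor: starts 07:00 before Amara ends 08:50, and ends 08:00 after Amara starts 07:20 → overlap.
Dmitri: starts 07:20 before Amara ends 08:50, and ends 08:40 after Amara starts 07:20 → overlap.
Omar: starts 09:30 at or after Amara ends 08:50 → clear.
Marcus: starts 13:30 at or after Amara ends 08:50 → clear.
Rohan: starts 15:00 at or after Amara ends 08:50 → clear.
Elena: starts 18:10 at or after Amara ends 08:50 → clear.
Declan: starts 18:50 at or after Amara ends 08:50 → clear.
Sana: starts 19:10 at or after Amara ends 08:50 → clear.
Amara overlaps Noor, Dmitri.

No — it overlaps Dmitri, Noor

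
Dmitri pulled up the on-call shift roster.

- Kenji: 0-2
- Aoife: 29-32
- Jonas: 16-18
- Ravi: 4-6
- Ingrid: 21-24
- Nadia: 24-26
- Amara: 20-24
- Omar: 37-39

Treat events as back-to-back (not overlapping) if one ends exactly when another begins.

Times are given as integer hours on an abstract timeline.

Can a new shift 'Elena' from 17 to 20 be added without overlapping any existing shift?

Kenji: ends 2 at or before Elena starts 17 → clear.
Ravi: ends 6 at or before Elena starts 17 → clear.
Jonas: starts 16 before Elena ends 20, and ends 18 after Elena starts 17 → overlap.
Amara: starts 20 at or after Elena ends 20 → clear.
Ingrid: starts 21 at or after Elena ends 20 → clear.
Nadia: starts 24 at or after Elena ends 20 → clear.
Aoife: starts 29 at or after Elena ends 20 → clear.
Omar: starts 37 at or after Elena ends 20 → clear.
Elena overlaps Jonas.

No — it overlaps Jonas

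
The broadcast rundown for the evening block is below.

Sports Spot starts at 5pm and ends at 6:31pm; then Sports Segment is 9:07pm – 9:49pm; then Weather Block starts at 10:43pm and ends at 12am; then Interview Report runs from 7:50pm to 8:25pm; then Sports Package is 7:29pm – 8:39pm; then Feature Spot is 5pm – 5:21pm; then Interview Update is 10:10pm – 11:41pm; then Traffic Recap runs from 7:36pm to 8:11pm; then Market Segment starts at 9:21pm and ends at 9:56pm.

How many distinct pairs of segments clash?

6

Sorted by start: Sports Spot, Feature Spot, Sports Package, Traffic Recap, Interview Report, Sports Segment, Market Segment, Interview Update, Weather Block.
Feature Spot starts before Sports Spot ends → Sports Spot and Feature Spot overlap.
Sports Package starts after Sports Spot ends, so Sports Spot has no further overlaps.
Sports Package starts after Feature Spot ends, so Feature Spot has no further overlaps.
Traffic Recap starts before Sports Package ends → Sports Package and Traffic Recap overlap.
Interview Report starts before Sports Package ends → Sports Package and Interview Report overlap.
Sports Segment starts after Sports Package ends, so Sports Package has no further overlaps.
Interview Report starts before Traffic Recap ends → Traffic Recap and Interview Report overlap.
Sports Segment starts after Traffic Recap ends, so Traffic Recap has no further overlaps.
Sports Segment starts after Interview Report ends, so Interview Report has no further overlaps.
Market Segment starts before Sports Segment ends → Sports Segment and Market Segment overlap.
Interview Update starts after Sports Segment ends, so Sports Segment has no further overlaps.
Interview Update starts after Market Segment ends, so Market Segment has no further overlaps.
Weather Block starts before Interview Update ends → Interview Update and Weather Block overlap.
Overlapping pairs: Feature Spot & Sports Spot, Interview Report & Sports Package, Interview Report & Traffic Recap, Interview Update & Weather Block, Market Segment & Sports Segment, Sports Package & Traffic Recap — 6 in total.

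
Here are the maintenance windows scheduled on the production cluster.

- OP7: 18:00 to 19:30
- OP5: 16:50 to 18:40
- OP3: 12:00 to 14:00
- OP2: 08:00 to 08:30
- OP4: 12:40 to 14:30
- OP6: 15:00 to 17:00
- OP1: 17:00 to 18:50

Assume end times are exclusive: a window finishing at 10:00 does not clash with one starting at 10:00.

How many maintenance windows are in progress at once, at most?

3

Sort all start/end points and keep a running count:
08:00 start OP2 → 1
08:30 end OP2 → 0
12:00 start OP3 → 1
12:40 start OP4 → 2
14:00 end OP3 → 1
14:30 end OP4 → 0
15:00 start OP6 → 1
16:50 start OP5 → 2
17:00 end OP6 → 1
17:00 start OP1 → 2
18:00 start OP7 → 3
18:40 end OP5 → 2
18:50 end OP1 → 1
19:30 end OP7 → 0
Peak is 3, at 18:00 (OP1, OP5, OP7).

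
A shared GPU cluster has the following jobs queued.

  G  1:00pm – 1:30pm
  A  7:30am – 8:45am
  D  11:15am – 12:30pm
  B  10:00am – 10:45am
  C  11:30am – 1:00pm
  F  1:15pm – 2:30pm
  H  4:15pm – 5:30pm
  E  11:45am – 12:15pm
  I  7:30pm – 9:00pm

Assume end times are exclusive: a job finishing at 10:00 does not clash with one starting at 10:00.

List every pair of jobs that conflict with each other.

Sorted by start: A, B, D, C, E, G, F, H, I.
B starts after A ends, so A has no further overlaps.
D starts after B ends, so B has no further overlaps.
C starts before D ends → D and C overlap.
E starts before D ends → D and E overlap.
G starts after D ends, so D has no further overlaps.
E starts before C ends → C and E overlap.
G starts exactly when C ends (back-to-back, no overlap), so C has no further overlaps.
G starts after E ends, so E has no further overlaps.
F starts before G ends → G and F overlap.
H starts after G ends, so G has no further overlaps.
H starts after F ends, so F has no further overlaps.
I starts after H ends.

C & D, C & E, D & E, F & G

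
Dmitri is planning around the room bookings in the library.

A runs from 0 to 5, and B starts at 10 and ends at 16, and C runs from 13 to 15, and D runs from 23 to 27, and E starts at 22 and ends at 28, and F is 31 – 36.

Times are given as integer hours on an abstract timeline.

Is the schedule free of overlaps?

Sorted by start: A, B, C, E, D, F.
B starts after A ends, so nothing later overlaps A either.
C starts before B ends → B and C overlap.
That's a conflict, so the schedule is not conflict-free.

No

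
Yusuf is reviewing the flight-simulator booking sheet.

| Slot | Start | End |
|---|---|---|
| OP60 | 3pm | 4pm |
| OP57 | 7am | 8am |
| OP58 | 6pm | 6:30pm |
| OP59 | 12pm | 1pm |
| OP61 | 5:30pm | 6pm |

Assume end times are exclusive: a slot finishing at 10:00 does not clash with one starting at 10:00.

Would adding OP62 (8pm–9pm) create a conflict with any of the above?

No — it doesn't clash with anything

OP57: ends 8am at or before OP62 starts 8pm → clear.
OP59: ends 1pm at or before OP62 starts 8pm → clear.
OP60: ends 4pm at or before OP62 starts 8pm → clear.
OP61: ends 6pm at or before OP62 starts 8pm → clear.
OP58: ends 6:30pm at or before OP62 starts 8pm → clear.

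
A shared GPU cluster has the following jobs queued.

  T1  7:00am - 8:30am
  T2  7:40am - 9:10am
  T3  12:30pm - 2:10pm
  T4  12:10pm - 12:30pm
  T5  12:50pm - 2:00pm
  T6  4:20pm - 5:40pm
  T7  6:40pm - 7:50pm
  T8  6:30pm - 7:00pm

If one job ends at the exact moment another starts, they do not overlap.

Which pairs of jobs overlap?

T1 & T2, T3 & T5, T7 & T8

Check each pair: they overlap iff neither finishes before the other starts.
Sorted by start: T1, T2, T4, T3, T5, T6, T8, T7.
T2 starts before T1 ends → T1 and T2 overlap.
T4 starts after T1 ends, so nothing later overlaps T1 either.
T4 starts after T2 ends, so nothing later overlaps T2 either.
T3 starts exactly when T4 ends (back-to-back, no overlap), so nothing later overlaps T4 either.
T5 starts before T3 ends → T3 and T5 overlap.
T6 starts after T3 ends, so nothing later overlaps T3 either.
T6 starts after T5 ends, so nothing later overlaps T5 either.
T8 starts after T6 ends, so nothing later overlaps T6 either.
T7 starts before T8 ends → T8 and T7 overlap.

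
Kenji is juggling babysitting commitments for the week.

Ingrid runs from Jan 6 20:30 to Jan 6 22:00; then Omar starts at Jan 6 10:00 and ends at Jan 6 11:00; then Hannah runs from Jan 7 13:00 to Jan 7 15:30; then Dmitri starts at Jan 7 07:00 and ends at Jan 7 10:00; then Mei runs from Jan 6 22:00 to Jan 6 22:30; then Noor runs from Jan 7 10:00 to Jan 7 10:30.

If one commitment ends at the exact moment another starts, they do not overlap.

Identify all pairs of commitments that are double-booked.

Check each pair: they overlap iff neither finishes before the other starts.
Sorted by start: Omar, Ingrid, Mei, Dmitri, Noor, Hannah.
Ingrid starts after Omar ends, so Omar has no further overlaps.
Mei starts exactly when Ingrid ends (back-to-back, no overlap), so Ingrid has no further overlaps.
Dmitri starts after Mei ends, so Mei has no further overlaps.
Noor starts exactly when Dmitri ends (back-to-back, no overlap), so Dmitri has no further overlaps.
Hannah starts after Noor ends.

no conflicts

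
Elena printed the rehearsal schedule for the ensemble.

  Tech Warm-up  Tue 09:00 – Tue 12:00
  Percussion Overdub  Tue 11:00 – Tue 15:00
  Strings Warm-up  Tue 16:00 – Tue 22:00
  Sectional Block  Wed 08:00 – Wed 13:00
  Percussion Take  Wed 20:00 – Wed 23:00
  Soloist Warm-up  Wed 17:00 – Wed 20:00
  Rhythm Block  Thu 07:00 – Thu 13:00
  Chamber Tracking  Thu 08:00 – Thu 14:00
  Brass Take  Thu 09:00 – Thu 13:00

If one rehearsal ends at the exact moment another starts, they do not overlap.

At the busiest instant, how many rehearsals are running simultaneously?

Sort all start/end points and keep a running count:
Tue 09:00 start Tech Warm-up → 1
Tue 11:00 start Percussion Overdub → 2
Tue 12:00 end Tech Warm-up → 1
Tue 15:00 end Percussion Overdub → 0
Tue 16:00 start Strings Warm-up → 1
Tue 22:00 end Strings Warm-up → 0
Wed 08:00 start Sectional Block → 1
Wed 13:00 end Sectional Block → 0
Wed 17:00 start Soloist Warm-up → 1
Wed 20:00 end Soloist Warm-up → 0
Wed 20:00 start Percussion Take → 1
Wed 23:00 end Percussion Take → 0
Thu 07:00 start Rhythm Block → 1
Thu 08:00 start Chamber Tracking → 2
Thu 09:00 start Brass Take → 3
Thu 13:00 end Brass Take → 2
Thu 13:00 end Rhythm Block → 1
Thu 14:00 end Chamber Tracking → 0
Peak is 3, at Thu 09:00 (Brass Take, Chamber Tracking, Rhythm Block).

3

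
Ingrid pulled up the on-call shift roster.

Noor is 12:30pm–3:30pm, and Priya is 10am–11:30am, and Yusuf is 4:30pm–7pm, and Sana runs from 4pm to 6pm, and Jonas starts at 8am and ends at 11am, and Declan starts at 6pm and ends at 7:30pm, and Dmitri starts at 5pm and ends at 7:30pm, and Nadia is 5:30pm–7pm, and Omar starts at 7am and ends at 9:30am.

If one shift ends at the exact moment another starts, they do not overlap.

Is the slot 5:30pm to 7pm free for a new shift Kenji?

No — it overlaps Declan, Dmitri, Nadia, Sana, Yusuf

Omar: ends 9:30am at or before Kenji starts 5:30pm → clear.
Jonas: ends 11am at or before Kenji starts 5:30pm → clear.
Priya: ends 11:30am at or before Kenji starts 5:30pm → clear.
Noor: ends 3:30pm at or before Kenji starts 5:30pm → clear.
Sana: starts 4pm before Kenji ends 7pm, and ends 6pm after Kenji starts 5:30pm → overlap.
Yusuf: starts 4:30pm before Kenji ends 7pm, and ends 7pm after Kenji starts 5:30pm → overlap.
Dmitri: starts 5pm before Kenji ends 7pm, and ends 7:30pm after Kenji starts 5:30pm → overlap.
Nadia: starts 5:30pm before Kenji ends 7pm, and ends 7pm after Kenji starts 5:30pm → overlap.
Declan: starts 6pm before Kenji ends 7pm, and ends 7:30pm after Kenji starts 5:30pm → overlap.
Kenji overlaps Sana, Yusuf, Nadia, Dmitri, Declan.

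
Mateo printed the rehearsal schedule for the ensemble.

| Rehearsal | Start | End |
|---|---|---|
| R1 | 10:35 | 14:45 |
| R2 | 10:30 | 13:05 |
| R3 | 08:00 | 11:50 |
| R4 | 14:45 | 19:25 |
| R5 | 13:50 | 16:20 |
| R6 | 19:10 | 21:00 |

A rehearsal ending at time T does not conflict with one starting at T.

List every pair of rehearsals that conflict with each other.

R1 & R2, R1 & R3, R1 & R5, R2 & R3, R4 & R5, R4 & R6

Two intervals overlap when each starts before the other ends.
Sorted by start: R3, R2, R1, R5, R4, R6.
R2 starts before R3 ends → R3 and R2 overlap.
R1 starts before R3 ends → R3 and R1 overlap.
R5 starts after R3 ends — done with R3.
R1 starts before R2 ends → R2 and R1 overlap.
R5 starts after R2 ends — done with R2.
R5 starts before R1 ends → R1 and R5 overlap.
R4 starts exactly when R1 ends (back-to-back, no overlap) — done with R1.
R4 starts before R5 ends → R5 and R4 overlap.
R6 starts after R5 ends.
R6 starts before R4 ends → R4 and R6 overlap.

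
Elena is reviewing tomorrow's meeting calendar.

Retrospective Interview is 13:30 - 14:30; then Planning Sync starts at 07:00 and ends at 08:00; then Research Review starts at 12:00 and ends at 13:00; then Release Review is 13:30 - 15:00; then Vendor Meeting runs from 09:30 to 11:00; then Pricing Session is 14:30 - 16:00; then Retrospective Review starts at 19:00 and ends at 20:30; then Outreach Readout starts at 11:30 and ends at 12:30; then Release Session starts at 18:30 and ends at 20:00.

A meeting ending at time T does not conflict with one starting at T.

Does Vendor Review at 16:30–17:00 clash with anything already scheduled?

Planning Sync: ends 08:00 at or before Vendor Review starts 16:30 → clear.
Vendor Meeting: ends 11:00 at or before Vendor Review starts 16:30 → clear.
Outreach Readout: ends 12:30 at or before Vendor Review starts 16:30 → clear.
Research Review: ends 13:00 at or before Vendor Review starts 16:30 → clear.
Release Review: ends 15:00 at or before Vendor Review starts 16:30 → clear.
Retrospective Interview: ends 14:30 at or before Vendor Review starts 16:30 → clear.
Pricing Session: ends 16:00 at or before Vendor Review starts 16:30 → clear.
Release Session: starts 18:30 at or after Vendor Review ends 17:00 → clear.
Retrospective Review: starts 19:00 at or after Vendor Review ends 17:00 → clear.

No — it doesn't clash with anything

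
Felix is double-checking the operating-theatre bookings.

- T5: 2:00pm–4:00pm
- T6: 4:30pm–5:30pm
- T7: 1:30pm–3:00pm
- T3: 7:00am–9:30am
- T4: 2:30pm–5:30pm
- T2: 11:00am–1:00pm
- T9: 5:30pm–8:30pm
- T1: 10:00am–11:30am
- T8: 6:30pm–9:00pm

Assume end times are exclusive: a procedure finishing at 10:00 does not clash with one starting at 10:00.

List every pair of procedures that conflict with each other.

T1 & T2, T4 & T5, T4 & T6, T4 & T7, T5 & T7, T8 & T9

Sorted by start: T3, T1, T2, T7, T5, T4, T6, T9, T8.
T1 starts after T3 ends — done with T3.
T2 starts before T1 ends → T1 and T2 overlap.
T7 starts after T1 ends — done with T1.
T7 starts after T2 ends — done with T2.
T5 starts before T7 ends → T7 and T5 overlap.
T4 starts before T7 ends → T7 and T4 overlap.
T6 starts after T7 ends — done with T7.
T4 starts before T5 ends → T5 and T4 overlap.
T6 starts after T5 ends — done with T5.
T6 starts before T4 ends → T4 and T6 overlap.
T9 starts exactly when T4 ends (back-to-back, no overlap) — done with T4.
T9 starts exactly when T6 ends (back-to-back, no overlap) — done with T6.
T8 starts before T9 ends → T9 and T8 overlap.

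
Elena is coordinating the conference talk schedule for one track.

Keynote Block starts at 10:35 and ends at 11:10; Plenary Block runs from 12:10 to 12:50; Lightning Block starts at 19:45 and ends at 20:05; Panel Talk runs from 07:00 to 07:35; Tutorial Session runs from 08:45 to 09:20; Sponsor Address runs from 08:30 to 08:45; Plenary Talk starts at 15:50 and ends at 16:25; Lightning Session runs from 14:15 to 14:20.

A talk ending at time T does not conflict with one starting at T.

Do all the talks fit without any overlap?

Yes

Check each pair: they overlap iff neither finishes before the other starts.
Sorted by start: Panel Talk, Sponsor Address, Tutorial Session, Keynote Block, Plenary Block, Lightning Session, Plenary Talk, Lightning Block.
Sponsor Address starts after Panel Talk ends, so nothing later overlaps Panel Talk either.
Tutorial Session starts exactly when Sponsor Address ends (back-to-back, no overlap), so nothing later overlaps Sponsor Address either.
Keynote Block starts after Tutorial Session ends, so nothing later overlaps Tutorial Session either.
Plenary Block starts after Keynote Block ends, so nothing later overlaps Keynote Block either.
Lightning Session starts after Plenary Block ends, so nothing later overlaps Plenary Block either.
Plenary Talk starts after Lightning Session ends, so nothing later overlaps Lightning Session either.
Lightning Block starts after Plenary Talk ends.
Every pair is clear; the schedule has no overlaps.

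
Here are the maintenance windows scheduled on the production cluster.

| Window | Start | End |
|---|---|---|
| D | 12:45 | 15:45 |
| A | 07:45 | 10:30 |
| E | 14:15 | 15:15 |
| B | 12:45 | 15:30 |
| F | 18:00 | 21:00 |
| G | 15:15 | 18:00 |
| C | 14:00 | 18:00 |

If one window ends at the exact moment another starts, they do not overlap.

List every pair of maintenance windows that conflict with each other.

B & C, B & D, B & E, B & G, C & D, C & E, C & G, D & E, D & G

Check each pair: they overlap iff neither finishes before the other starts.
Sorted by start: A, B, D, C, E, G, F.
B starts after A ends, so A has no further overlaps.
D starts before B ends → B and D overlap.
C starts before B ends → B and C overlap.
E starts before B ends → B and E overlap.
G starts before B ends → B and G overlap.
F starts after B ends.
C starts before D ends → D and C overlap.
E starts before D ends → D and E overlap.
G starts before D ends → D and G overlap.
F starts after D ends.
E starts before C ends → C and E overlap.
G starts before C ends → C and G overlap.
F starts exactly when C ends (back-to-back, no overlap).
G starts exactly when E ends (back-to-back, no overlap), so E has no further overlaps.
F starts exactly when G ends (back-to-back, no overlap).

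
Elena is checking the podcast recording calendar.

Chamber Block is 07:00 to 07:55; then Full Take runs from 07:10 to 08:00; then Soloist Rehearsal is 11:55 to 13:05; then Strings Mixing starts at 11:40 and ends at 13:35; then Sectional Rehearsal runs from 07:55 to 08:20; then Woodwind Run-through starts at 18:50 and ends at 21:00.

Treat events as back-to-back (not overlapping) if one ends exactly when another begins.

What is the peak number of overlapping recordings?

Sweep the timeline, counting +1 at each start and −1 at each end (ends before starts at a tie):
07:00 start Chamber Block → 1
07:10 start Full Take → 2
07:55 end Chamber Block → 1
07:55 start Sectional Rehearsal → 2
08:00 end Full Take → 1
08:20 end Sectional Rehearsal → 0
11:40 start Strings Mixing → 1
11:55 start Soloist Rehearsal → 2
13:05 end Soloist Rehearsal → 1
13:35 end Strings Mixing → 0
18:50 start Woodwind Run-through → 1
21:00 end Woodwind Run-through → 0
Peak is 2, at 07:10 (Chamber Block, Full Take).

2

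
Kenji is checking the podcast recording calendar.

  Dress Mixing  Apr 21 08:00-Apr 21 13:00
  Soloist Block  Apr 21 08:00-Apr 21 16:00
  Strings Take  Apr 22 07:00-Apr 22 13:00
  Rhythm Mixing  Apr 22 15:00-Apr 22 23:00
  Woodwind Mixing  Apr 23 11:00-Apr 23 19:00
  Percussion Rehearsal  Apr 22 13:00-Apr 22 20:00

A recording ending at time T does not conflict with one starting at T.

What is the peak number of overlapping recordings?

Walk through starts and ends in time order (an end at T is processed before a start at T):
Apr 21 08:00 start Dress Mixing → 1
Apr 21 08:00 start Soloist Block → 2
Apr 21 13:00 end Dress Mixing → 1
Apr 21 16:00 end Soloist Block → 0
Apr 22 07:00 start Strings Take → 1
Apr 22 13:00 end Strings Take → 0
Apr 22 13:00 start Percussion Rehearsal → 1
Apr 22 15:00 start Rhythm Mixing → 2
Apr 22 20:00 end Percussion Rehearsal → 1
Apr 22 23:00 end Rhythm Mixing → 0
Apr 23 11:00 start Woodwind Mixing → 1
Apr 23 19:00 end Woodwind Mixing → 0
Peak is 2, at Apr 21 08:00 (Dress Mixing, Soloist Block).

2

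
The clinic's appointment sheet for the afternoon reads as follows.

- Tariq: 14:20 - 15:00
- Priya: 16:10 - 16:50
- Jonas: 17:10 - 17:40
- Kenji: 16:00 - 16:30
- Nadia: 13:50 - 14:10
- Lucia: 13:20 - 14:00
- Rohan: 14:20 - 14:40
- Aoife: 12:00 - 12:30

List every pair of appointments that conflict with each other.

Check each pair: they overlap iff neither finishes before the other starts.
Sorted by start: Aoife, Lucia, Nadia, Tariq, Rohan, Kenji, Priya, Jonas.
Lucia starts after Aoife ends, so Aoife has no further overlaps.
Nadia starts before Lucia ends → Lucia and Nadia overlap.
Tariq starts after Lucia ends, so Lucia has no further overlaps.
Tariq starts after Nadia ends, so Nadia has no further overlaps.
Rohan starts before Tariq ends → Tariq and Rohan overlap.
Kenji starts after Tariq ends, so Tariq has no further overlaps.
Kenji starts after Rohan ends, so Rohan has no further overlaps.
Priya starts before Kenji ends → Kenji and Priya overlap.
Jonas starts after Kenji ends.
Jonas starts after Priya ends.

Kenji & Priya, Lucia & Nadia, Rohan & Tariq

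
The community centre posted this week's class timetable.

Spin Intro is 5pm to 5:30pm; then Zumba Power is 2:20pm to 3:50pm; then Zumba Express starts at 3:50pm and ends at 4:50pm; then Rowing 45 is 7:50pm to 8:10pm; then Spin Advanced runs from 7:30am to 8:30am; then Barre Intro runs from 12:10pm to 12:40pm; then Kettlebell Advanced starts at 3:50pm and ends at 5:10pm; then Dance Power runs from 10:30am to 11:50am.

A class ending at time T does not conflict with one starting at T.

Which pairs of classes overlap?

Sorted by start: Spin Advanced, Dance Power, Barre Intro, Zumba Power, Zumba Express, Kettlebell Advanced, Spin Intro, Rowing 45.
Dance Power starts after Spin Advanced ends — done with Spin Advanced.
Barre Intro starts after Dance Power ends — done with Dance Power.
Zumba Power starts after Barre Intro ends — done with Barre Intro.
Zumba Express starts exactly when Zumba Power ends (back-to-back, no overlap) — done with Zumba Power.
Kettlebell Advanced starts before Zumba Express ends → Zumba Express and Kettlebell Advanced overlap.
Spin Intro starts after Zumba Express ends — done with Zumba Express.
Spin Intro starts before Kettlebell Advanced ends → Kettlebell Advanced and Spin Intro overlap.
Rowing 45 starts after Kettlebell Advanced ends.
Rowing 45 starts after Spin Intro ends.

Kettlebell Advanced & Spin Intro, Kettlebell Advanced & Zumba Express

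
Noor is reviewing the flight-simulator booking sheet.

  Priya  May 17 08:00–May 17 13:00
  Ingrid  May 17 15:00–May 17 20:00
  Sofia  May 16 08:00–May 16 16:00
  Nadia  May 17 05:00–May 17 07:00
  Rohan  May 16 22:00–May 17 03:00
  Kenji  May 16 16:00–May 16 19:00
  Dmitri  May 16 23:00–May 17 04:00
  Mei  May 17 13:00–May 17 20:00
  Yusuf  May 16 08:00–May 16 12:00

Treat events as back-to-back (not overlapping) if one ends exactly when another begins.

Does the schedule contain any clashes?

Yes

Sorted by start: Sofia, Yusuf, Kenji, Rohan, Dmitri, Nadia, Priya, Mei, Ingrid.
Yusuf starts before Sofia ends → Sofia and Yusuf overlap.
That's a conflict, so the schedule is not conflict-free.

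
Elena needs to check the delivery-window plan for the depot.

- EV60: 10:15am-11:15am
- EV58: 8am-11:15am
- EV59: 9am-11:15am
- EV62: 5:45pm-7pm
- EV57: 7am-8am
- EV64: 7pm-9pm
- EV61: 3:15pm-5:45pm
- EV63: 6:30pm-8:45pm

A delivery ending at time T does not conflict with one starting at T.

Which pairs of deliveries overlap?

Sorted by start: EV57, EV58, EV59, EV60, EV61, EV62, EV63, EV64.
EV58 starts exactly when EV57 ends (back-to-back, no overlap), so nothing later overlaps EV57 either.
EV59 starts before EV58 ends → EV58 and EV59 overlap.
EV60 starts before EV58 ends → EV58 and EV60 overlap.
EV61 starts after EV58 ends, so nothing later overlaps EV58 either.
EV60 starts before EV59 ends → EV59 and EV60 overlap.
EV61 starts after EV59 ends, so nothing later overlaps EV59 either.
EV61 starts after EV60 ends, so nothing later overlaps EV60 either.
EV62 starts exactly when EV61 ends (back-to-back, no overlap), so nothing later overlaps EV61 either.
EV63 starts before EV62 ends → EV62 and EV63 overlap.
EV64 starts exactly when EV62 ends (back-to-back, no overlap).
EV64 starts before EV63 ends → EV63 and EV64 overlap.

EV58 & EV59, EV58 & EV60, EV59 & EV60, EV62 & EV63, EV63 & EV64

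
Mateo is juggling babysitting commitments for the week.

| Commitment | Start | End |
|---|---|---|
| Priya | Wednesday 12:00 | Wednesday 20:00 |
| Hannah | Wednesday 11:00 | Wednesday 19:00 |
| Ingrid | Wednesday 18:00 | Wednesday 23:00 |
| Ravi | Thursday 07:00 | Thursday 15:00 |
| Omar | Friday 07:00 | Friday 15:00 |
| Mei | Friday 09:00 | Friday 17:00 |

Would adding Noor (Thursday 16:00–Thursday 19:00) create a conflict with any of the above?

No — it doesn't clash with anything

Hannah: ends Wednesday 19:00 at or before Noor starts Thursday 16:00 → clear.
Priya: ends Wednesday 20:00 at or before Noor starts Thursday 16:00 → clear.
Ingrid: ends Wednesday 23:00 at or before Noor starts Thursday 16:00 → clear.
Ravi: ends Thursday 15:00 at or before Noor starts Thursday 16:00 → clear.
Omar: starts Friday 07:00 at or after Noor ends Thursday 19:00 → clear.
Mei: starts Friday 09:00 at or after Noor ends Thursday 19:00 → clear.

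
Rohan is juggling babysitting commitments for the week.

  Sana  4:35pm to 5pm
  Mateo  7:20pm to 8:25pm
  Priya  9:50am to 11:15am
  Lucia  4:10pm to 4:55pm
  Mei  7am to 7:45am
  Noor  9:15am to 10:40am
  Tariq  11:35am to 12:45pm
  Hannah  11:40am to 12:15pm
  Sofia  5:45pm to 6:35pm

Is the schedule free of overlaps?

Sorted by start: Mei, Noor, Priya, Tariq, Hannah, Lucia, Sana, Sofia, Mateo.
Noor starts after Mei ends; Mei is clear from here.
Priya starts before Noor ends → Noor and Priya overlap.
That's a conflict, so the schedule is not conflict-free.

No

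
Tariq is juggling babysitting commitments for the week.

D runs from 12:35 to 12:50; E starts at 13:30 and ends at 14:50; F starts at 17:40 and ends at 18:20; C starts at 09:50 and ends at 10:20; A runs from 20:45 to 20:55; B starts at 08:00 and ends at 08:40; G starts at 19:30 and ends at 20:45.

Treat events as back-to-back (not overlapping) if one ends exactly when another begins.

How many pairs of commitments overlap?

0

Check each pair: they overlap iff neither finishes before the other starts.
Sorted by start: B, C, D, E, F, G, A.
C starts after B ends, so nothing later overlaps B either.
D starts after C ends, so nothing later overlaps C either.
E starts after D ends, so nothing later overlaps D either.
F starts after E ends, so nothing later overlaps E either.
G starts after F ends, so nothing later overlaps F either.
A starts exactly when G ends (back-to-back, no overlap).
No pair overlaps.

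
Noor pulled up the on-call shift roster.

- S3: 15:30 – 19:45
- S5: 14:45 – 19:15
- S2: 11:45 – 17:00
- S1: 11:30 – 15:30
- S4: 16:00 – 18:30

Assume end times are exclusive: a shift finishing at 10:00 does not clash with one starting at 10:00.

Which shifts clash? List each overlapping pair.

Two intervals overlap when each starts before the other ends.
Sorted by start: S1, S2, S5, S3, S4.
S2 starts before S1 ends → S1 and S2 overlap.
S5 starts before S1 ends → S1 and S5 overlap.
S3 starts exactly when S1 ends (back-to-back, no overlap); S1 is clear from here.
S5 starts before S2 ends → S2 and S5 overlap.
S3 starts before S2 ends → S2 and S3 overlap.
S4 starts before S2 ends → S2 and S4 overlap.
S3 starts before S5 ends → S5 and S3 overlap.
S4 starts before S5 ends → S5 and S4 overlap.
S4 starts before S3 ends → S3 and S4 overlap.

S1 & S2, S1 & S5, S2 & S3, S2 & S4, S2 & S5, S3 & S4, S3 & S5, S4 & S5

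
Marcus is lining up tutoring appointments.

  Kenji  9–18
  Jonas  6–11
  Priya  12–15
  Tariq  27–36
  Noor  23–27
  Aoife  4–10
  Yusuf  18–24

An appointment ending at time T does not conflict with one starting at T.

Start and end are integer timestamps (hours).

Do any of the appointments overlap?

Yes

Sorted by start: Aoife, Jonas, Kenji, Priya, Yusuf, Noor, Tariq.
Jonas starts before Aoife ends → Aoife and Jonas overlap.
That's a conflict, so the schedule is not conflict-free.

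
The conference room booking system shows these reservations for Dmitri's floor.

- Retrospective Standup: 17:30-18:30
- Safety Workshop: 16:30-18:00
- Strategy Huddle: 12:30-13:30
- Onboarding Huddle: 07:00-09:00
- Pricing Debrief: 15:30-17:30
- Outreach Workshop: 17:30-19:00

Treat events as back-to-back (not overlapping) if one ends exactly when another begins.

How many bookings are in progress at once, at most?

Sweep the timeline, counting +1 at each start and −1 at each end (ends before starts at a tie):
07:00 start Onboarding Huddle → 1
09:00 end Onboarding Huddle → 0
12:30 start Strategy Huddle → 1
13:30 end Strategy Huddle → 0
15:30 start Pricing Debrief → 1
16:30 start Safety Workshop → 2
17:30 end Pricing Debrief → 1
17:30 start Outreach Workshop → 2
17:30 start Retrospective Standup → 3
18:00 end Safety Workshop → 2
18:30 end Retrospective Standup → 1
19:00 end Outreach Workshop → 0
Peak is 3, at 17:30 (Outreach Workshop, Retrospective Standup, Safety Workshop).

3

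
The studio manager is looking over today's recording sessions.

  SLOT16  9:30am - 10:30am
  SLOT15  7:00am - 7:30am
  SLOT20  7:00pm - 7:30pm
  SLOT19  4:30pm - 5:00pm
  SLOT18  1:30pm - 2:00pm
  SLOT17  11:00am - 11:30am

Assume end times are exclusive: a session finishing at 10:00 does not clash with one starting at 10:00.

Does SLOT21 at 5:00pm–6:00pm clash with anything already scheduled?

SLOT15: ends 7:30am at or before SLOT21 starts 5:00pm → clear.
SLOT16: ends 10:30am at or before SLOT21 starts 5:00pm → clear.
SLOT17: ends 11:30am at or before SLOT21 starts 5:00pm → clear.
SLOT18: ends 2:00pm at or before SLOT21 starts 5:00pm → clear.
SLOT19: ends 5:00pm at or before SLOT21 starts 5:00pm → clear.
SLOT20: starts 7:00pm at or after SLOT21 ends 6:00pm → clear.

No — it doesn't clash with anything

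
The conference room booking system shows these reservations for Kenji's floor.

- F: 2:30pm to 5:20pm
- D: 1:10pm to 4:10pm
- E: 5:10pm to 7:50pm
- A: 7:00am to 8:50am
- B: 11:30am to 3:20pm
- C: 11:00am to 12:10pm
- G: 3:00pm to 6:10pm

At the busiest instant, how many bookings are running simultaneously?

4

Sweep the timeline, counting +1 at each start and −1 at each end (ends before starts at a tie):
7:00am start A → 1
8:50am end A → 0
11:00am start C → 1
11:30am start B → 2
12:10pm end C → 1
1:10pm start D → 2
2:30pm start F → 3
3:00pm start G → 4
3:20pm end B → 3
4:10pm end D → 2
5:10pm start E → 3
5:20pm end F → 2
6:10pm end G → 1
7:50pm end E → 0
Peak is 4, at 3:00pm (B, D, F, G).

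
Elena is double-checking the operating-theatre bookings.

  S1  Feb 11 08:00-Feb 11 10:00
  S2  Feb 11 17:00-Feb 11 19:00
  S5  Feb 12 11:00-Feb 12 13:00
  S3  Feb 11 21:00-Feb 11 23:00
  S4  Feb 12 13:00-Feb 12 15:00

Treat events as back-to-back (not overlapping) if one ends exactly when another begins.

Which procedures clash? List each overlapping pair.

Sorted by start: S1, S2, S3, S5, S4.
S2 starts after S1 ends; S1 is clear from here.
S3 starts after S2 ends; S2 is clear from here.
S5 starts after S3 ends; S3 is clear from here.
S4 starts exactly when S5 ends (back-to-back, no overlap).

no conflicts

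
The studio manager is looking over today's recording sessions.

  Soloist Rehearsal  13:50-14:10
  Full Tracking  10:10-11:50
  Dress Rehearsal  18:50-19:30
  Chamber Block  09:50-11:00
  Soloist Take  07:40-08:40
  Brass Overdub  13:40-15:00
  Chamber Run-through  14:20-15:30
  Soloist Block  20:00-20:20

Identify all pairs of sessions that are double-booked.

Sorted by start: Soloist Take, Chamber Block, Full Tracking, Brass Overdub, Soloist Rehearsal, Chamber Run-through, Dress Rehearsal, Soloist Block.
Chamber Block starts after Soloist Take ends — done with Soloist Take.
Full Tracking starts before Chamber Block ends → Chamber Block and Full Tracking overlap.
Brass Overdub starts after Chamber Block ends — done with Chamber Block.
Brass Overdub starts after Full Tracking ends — done with Full Tracking.
Soloist Rehearsal starts before Brass Overdub ends → Brass Overdub and Soloist Rehearsal overlap.
Chamber Run-through starts before Brass Overdub ends → Brass Overdub and Chamber Run-through overlap.
Dress Rehearsal starts after Brass Overdub ends — done with Brass Overdub.
Chamber Run-through starts after Soloist Rehearsal ends — done with Soloist Rehearsal.
Dress Rehearsal starts after Chamber Run-through ends — done with Chamber Run-through.
Soloist Block starts after Dress Rehearsal ends.

Brass Overdub & Chamber Run-through, Brass Overdub & Soloist Rehearsal, Chamber Block & Full Tracking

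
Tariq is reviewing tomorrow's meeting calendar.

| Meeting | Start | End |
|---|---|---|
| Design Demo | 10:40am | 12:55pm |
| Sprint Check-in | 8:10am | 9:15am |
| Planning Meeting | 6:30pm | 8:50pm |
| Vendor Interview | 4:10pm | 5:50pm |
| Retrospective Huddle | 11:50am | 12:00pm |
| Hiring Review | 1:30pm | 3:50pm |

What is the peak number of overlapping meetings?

Sort all start/end points and keep a running count:
8:10am start Sprint Check-in → 1
9:15am end Sprint Check-in → 0
10:40am start Design Demo → 1
11:50am start Retrospective Huddle → 2
12:00pm end Retrospective Huddle → 1
12:55pm end Design Demo → 0
1:30pm start Hiring Review → 1
3:50pm end Hiring Review → 0
4:10pm start Vendor Interview → 1
5:50pm end Vendor Interview → 0
6:30pm start Planning Meeting → 1
8:50pm end Planning Meeting → 0
Peak is 2, at 11:50am (Design Demo, Retrospective Huddle).

2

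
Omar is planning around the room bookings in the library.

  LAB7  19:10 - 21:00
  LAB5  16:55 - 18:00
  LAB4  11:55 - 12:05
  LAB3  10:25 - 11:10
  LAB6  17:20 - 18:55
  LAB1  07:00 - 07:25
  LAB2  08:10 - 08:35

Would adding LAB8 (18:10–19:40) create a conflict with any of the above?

LAB1: ends 07:25 at or before LAB8 starts 18:10 → clear.
LAB2: ends 08:35 at or before LAB8 starts 18:10 → clear.
LAB3: ends 11:10 at or before LAB8 starts 18:10 → clear.
LAB4: ends 12:05 at or before LAB8 starts 18:10 → clear.
LAB5: ends 18:00 at or before LAB8 starts 18:10 → clear.
LAB6: starts 17:20 before LAB8 ends 19:40, and ends 18:55 after LAB8 starts 18:10 → overlap.
LAB7: starts 19:10 before LAB8 ends 19:40, and ends 21:00 after LAB8 starts 18:10 → overlap.
LAB8 overlaps LAB6, LAB7.

Yes — it overlaps LAB6, LAB7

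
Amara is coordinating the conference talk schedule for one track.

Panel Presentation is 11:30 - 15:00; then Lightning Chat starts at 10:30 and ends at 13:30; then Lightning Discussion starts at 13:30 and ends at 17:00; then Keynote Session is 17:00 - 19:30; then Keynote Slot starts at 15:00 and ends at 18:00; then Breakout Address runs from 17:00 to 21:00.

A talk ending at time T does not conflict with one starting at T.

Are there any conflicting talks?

Yes

Sorted by start: Lightning Chat, Panel Presentation, Lightning Discussion, Keynote Slot, Keynote Session, Breakout Address.
Panel Presentation starts before Lightning Chat ends → Lightning Chat and Panel Presentation overlap.
That's a conflict, so the schedule is not conflict-free.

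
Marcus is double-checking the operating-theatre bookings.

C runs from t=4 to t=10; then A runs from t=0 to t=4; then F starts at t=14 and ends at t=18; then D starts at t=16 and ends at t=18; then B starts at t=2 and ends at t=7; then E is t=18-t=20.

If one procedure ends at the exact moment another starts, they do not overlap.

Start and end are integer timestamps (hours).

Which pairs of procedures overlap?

A & B, B & C, D & F

Sorted by start: A, B, C, F, D, E.
B starts before A ends → A and B overlap.
C starts exactly when A ends (back-to-back, no overlap), so A has no further overlaps.
C starts before B ends → B and C overlap.
F starts after B ends, so B has no further overlaps.
F starts after C ends, so C has no further overlaps.
D starts before F ends → F and D overlap.
E starts exactly when F ends (back-to-back, no overlap).
E starts exactly when D ends (back-to-back, no overlap).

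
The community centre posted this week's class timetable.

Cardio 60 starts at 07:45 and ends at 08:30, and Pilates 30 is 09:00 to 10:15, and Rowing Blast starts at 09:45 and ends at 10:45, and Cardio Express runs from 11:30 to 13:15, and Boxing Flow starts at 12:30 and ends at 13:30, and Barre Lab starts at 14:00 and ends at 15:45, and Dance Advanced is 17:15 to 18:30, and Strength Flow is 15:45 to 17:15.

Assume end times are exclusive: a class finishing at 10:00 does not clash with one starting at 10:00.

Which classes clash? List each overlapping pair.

Sorted by start: Cardio 60, Pilates 30, Rowing Blast, Cardio Express, Boxing Flow, Barre Lab, Strength Flow, Dance Advanced.
Pilates 30 starts after Cardio 60 ends, so Cardio 60 has no further overlaps.
Rowing Blast starts before Pilates 30 ends → Pilates 30 and Rowing Blast overlap.
Cardio Express starts after Pilates 30 ends, so Pilates 30 has no further overlaps.
Cardio Express starts after Rowing Blast ends, so Rowing Blast has no further overlaps.
Boxing Flow starts before Cardio Express ends → Cardio Express and Boxing Flow overlap.
Barre Lab starts after Cardio Express ends, so Cardio Express has no further overlaps.
Barre Lab starts after Boxing Flow ends, so Boxing Flow has no further overlaps.
Strength Flow starts exactly when Barre Lab ends (back-to-back, no overlap), so Barre Lab has no further overlaps.
Dance Advanced starts exactly when Strength Flow ends (back-to-back, no overlap).

Boxing Flow & Cardio Express, Pilates 30 & Rowing Blast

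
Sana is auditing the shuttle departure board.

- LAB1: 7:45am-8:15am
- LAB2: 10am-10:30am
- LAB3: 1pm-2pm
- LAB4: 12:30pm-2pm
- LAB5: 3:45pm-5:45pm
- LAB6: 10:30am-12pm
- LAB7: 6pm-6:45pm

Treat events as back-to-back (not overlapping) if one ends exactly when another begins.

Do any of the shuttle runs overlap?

Sorted by start: LAB1, LAB2, LAB6, LAB4, LAB3, LAB5, LAB7.
LAB2 starts after LAB1 ends — done with LAB1.
LAB6 starts exactly when LAB2 ends (back-to-back, no overlap) — done with LAB2.
LAB4 starts after LAB6 ends — done with LAB6.
LAB3 starts before LAB4 ends → LAB4 and LAB3 overlap.
That's a conflict, so the schedule is not conflict-free.

Yes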